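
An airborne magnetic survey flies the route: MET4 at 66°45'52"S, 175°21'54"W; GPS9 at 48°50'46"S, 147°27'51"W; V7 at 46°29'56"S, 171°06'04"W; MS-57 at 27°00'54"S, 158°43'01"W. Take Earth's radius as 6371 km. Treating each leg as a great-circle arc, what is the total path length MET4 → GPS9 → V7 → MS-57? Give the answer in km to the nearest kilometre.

6750 km

MET4: φ = -66.76444°, λ = -175.36500°
GPS9: φ = -48.84611°, λ = -147.46417°
V7: φ = -46.49889°, λ = -171.10111°
MS-57: φ = -27.01500°, λ = -158.71694°
MET4→GPS9: c = 0.399341 rad, d = 2544.20 km
GPS9→V7: c = 0.279636 rad, d = 1781.56 km
V7→MS-57: c = 0.380536 rad, d = 2424.39 km
Total = 2544.20 + 1781.56 + 2424.39 = 6750.16 km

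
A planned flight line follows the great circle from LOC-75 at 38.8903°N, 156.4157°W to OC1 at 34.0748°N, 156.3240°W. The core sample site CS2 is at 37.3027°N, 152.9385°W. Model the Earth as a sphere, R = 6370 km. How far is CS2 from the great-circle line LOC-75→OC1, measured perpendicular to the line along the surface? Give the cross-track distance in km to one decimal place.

δ₁₃ = central angle LOC-75→CS2 = 0.055210 rad  (haversine)
θ₁₃ = bearing LOC-75→CS2 = 119.039°,  θ₁₂ = bearing LOC-75→OC1 = 179.095°
dₓₜ = R·arcsin(sin δ₁₃ · sin(θ₁₃ − θ₁₂)) = 6370·arcsin(0.05518·sin(-60.056°)) = -304.703 km
|dₓₜ| = 304.703 km

304.7 km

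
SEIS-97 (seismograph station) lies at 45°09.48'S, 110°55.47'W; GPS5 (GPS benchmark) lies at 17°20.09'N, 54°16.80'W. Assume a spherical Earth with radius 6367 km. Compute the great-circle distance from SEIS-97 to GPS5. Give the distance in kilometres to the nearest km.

8986 km

SEIS-97: φ = -45.15800°, λ = -110.92450°
GPS5: φ = +17.33483°, λ = -54.28000°
Δφ = 62.4928°,  Δλ = 56.6445°
a = sin²(Δφ/2) + cos φ₁ cos φ₂ sin²(Δλ/2) = 0.420580
c = 2·arcsin(√a) = 1.411281 rad = 80.8604°
d = R·c = 6367 × 1.411281 = 8985.6 km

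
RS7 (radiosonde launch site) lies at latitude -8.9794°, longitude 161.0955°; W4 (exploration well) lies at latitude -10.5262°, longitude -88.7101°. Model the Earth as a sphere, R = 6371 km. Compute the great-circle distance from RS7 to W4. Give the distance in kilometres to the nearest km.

11994 km

Δφ = -1.5468°,  Δλ = 110.1944°
a = sin²(Δφ/2) + cos φ₁ cos φ₂ sin²(Δλ/2) = 0.653362
c = 2·arcsin(√a) = 1.882546 rad = 107.8619°
d = R·c = 6371 × 1.882546 = 11993.7 km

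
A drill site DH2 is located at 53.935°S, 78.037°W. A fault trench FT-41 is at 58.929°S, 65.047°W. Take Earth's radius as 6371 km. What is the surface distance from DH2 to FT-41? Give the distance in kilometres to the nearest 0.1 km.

Δφ = -4.9940°,  Δλ = 12.9900°
a = sin²(Δφ/2) + cos φ₁ cos φ₂ sin²(Δλ/2) = 0.005786
c = 2·arcsin(√a) = 0.152275 rad = 8.7247°
d = R·c = 6371 × 0.152275 = 970.1 km

970.1 km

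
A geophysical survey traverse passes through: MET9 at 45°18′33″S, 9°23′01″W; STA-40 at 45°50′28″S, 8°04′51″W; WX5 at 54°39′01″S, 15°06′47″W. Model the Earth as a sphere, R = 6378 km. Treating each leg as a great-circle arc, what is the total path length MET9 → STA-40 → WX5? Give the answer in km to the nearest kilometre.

MET9: φ = -45.30917°, λ = -9.38361°
STA-40: φ = -45.84111°, λ = -8.08083°
WX5: φ = -54.65028°, λ = -15.11306°
MET9→STA-40: c = 0.018425 rad, d = 117.52 km
STA-40→WX5: c = 0.172423 rad, d = 1099.72 km
Total = 117.52 + 1099.72 = 1217.23 km

1217 km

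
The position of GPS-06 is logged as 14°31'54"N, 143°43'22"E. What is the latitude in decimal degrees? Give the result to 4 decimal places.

14.5317°N

14° + 31′/60 + 54″/3600 = 14 + 0.51667 + 0.01500 = 14.5317°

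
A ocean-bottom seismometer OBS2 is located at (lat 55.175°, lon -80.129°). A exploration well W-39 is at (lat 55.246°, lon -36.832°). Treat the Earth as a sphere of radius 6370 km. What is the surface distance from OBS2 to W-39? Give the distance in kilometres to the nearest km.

Δφ = 0.0710°,  Δλ = 43.2970°
a = sin²(Δφ/2) + cos φ₁ cos φ₂ sin²(Δλ/2) = 0.044305
c = 2·arcsin(√a) = 0.424148 rad = 24.3019°
d = R·c = 6370 × 0.424148 = 2701.8 km

2702 km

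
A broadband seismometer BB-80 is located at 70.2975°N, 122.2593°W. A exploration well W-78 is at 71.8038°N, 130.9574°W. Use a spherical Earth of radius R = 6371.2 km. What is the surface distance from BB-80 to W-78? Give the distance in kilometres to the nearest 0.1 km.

Δφ = 1.5063°,  Δλ = -8.6981°
a = sin²(Δφ/2) + cos φ₁ cos φ₂ sin²(Δλ/2) = 0.000778
c = 2·arcsin(√a) = 0.055799 rad = 3.1971°
d = R·c = 6371.2 × 0.055799 = 355.5 km

355.5 km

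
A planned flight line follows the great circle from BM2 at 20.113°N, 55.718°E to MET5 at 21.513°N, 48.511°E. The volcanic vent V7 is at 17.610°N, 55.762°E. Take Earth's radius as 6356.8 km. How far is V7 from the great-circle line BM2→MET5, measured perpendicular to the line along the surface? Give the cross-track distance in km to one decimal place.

269.5 km

δ₁₃ = central angle BM2→V7 = 0.043692 rad  (haversine)
θ₁₃ = bearing BM2→V7 = 179.040°,  θ₁₂ = bearing BM2→MET5 = 283.007°
dₓₜ = R·arcsin(sin δ₁₃ · sin(θ₁₃ − θ₁₂)) = 6356.8·arcsin(0.04368·sin(-103.967°)) = -269.523 km
|dₓₜ| = 269.523 km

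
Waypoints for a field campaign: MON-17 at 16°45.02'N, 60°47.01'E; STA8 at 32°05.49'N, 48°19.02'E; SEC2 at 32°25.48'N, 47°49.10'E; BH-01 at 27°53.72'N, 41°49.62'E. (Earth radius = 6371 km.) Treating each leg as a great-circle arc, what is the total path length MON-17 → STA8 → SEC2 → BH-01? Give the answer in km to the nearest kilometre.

MON-17: φ = +16.75033°, λ = +60.78350°
STA8: φ = +32.09150°, λ = +48.31700°
SEC2: φ = +32.42467°, λ = +47.81833°
BH-01: φ = +27.89533°, λ = +41.82700°
MON-17→STA8: c = 0.332467 rad, d = 2118.15 km
STA8→SEC2: c = 0.009380 rad, d = 59.76 km
SEC2→BH-01: c = 0.120055 rad, d = 764.87 km
Total = 2118.15 + 59.76 + 764.87 = 2942.77 km

2943 km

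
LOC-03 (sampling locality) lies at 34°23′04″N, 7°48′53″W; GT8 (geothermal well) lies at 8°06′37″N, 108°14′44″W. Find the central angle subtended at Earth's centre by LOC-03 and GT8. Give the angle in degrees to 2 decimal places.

LOC-03: φ = +34.38444°, λ = -7.81472°
GT8: φ = +8.11028°, λ = -108.24556°
Δφ = -26.2742°,  Δλ = -100.4308°
a = sin²(Δφ/2) + cos φ₁ cos φ₂ sin²(Δλ/2) = 0.534123
c = 2·arcsin(√a) = 1.639095 rad = 93.9132°

93.91°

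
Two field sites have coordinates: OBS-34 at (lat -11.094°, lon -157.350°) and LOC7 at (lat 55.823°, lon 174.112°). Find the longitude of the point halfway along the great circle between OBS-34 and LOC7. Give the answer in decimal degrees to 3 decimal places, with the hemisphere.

167.663°W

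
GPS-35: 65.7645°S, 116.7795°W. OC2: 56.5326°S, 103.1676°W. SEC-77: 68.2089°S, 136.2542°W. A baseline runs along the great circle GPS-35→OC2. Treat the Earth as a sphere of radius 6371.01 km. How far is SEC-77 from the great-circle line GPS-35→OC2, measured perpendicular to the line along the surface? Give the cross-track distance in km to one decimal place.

δ₁₃ = central angle GPS-35→SEC-77 = 0.138877 rad  (haversine)
θ₁₃ = bearing GPS-35→SEC-77 = 243.385°,  θ₁₂ = bearing GPS-35→OC2 = 41.575°
dₓₜ = R·arcsin(sin δ₁₃ · sin(θ₁₃ − θ₁₂)) = 6371.01·arcsin(0.13843·sin(201.810°)) = -327.812 km
|dₓₜ| = 327.812 km

327.8 km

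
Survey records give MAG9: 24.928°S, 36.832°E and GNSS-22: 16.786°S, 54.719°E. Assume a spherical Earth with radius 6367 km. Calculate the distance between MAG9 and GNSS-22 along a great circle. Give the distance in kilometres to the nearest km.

2063 km

Δφ = 8.1420°,  Δλ = 17.8870°
a = sin²(Δφ/2) + cos φ₁ cos φ₂ sin²(Δλ/2) = 0.026023
c = 2·arcsin(√a) = 0.324046 rad = 18.5665°
d = R·c = 6367 × 0.324046 = 2063.2 km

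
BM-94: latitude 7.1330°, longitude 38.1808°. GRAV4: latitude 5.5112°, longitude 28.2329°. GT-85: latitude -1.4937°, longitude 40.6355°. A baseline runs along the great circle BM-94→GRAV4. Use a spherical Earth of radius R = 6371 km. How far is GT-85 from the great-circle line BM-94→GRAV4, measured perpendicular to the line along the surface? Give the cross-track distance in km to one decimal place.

989.2 km

δ₁₃ = central angle BM-94→GT-85 = 0.156516 rad  (haversine)
θ₁₃ = bearing BM-94→GT-85 = 164.058°,  θ₁₂ = bearing BM-94→GRAV4 = 261.257°
dₓₜ = R·arcsin(sin δ₁₃ · sin(θ₁₃ − θ₁₂)) = 6371·arcsin(0.15588·sin(-97.200°)) = -989.235 km
|dₓₜ| = 989.235 km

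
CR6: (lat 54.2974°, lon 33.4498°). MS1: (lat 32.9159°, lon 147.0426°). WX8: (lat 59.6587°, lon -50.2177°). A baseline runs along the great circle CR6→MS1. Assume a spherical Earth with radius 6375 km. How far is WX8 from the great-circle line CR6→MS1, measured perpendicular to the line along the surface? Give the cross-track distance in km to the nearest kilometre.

4674 km

δ₁₃ = central angle CR6→WX8 = 0.747565 rad  (haversine)
θ₁₃ = bearing CR6→WX8 = 312.397°,  θ₁₂ = bearing CR6→MS1 = 52.516°
dₓₜ = R·arcsin(sin δ₁₃ · sin(θ₁₃ − θ₁₂)) = 6375·arcsin(0.67986·sin(259.881°)) = -4674.397 km
|dₓₜ| = 4674.397 km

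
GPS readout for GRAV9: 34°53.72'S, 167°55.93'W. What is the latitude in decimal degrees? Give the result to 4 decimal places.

34.8953°S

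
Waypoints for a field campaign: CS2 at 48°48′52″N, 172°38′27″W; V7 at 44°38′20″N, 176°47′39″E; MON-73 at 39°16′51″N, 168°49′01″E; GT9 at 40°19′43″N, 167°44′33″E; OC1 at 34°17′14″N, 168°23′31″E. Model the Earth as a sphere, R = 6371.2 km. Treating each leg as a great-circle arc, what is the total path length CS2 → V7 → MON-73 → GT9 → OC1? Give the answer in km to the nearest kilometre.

CS2: φ = +48.81444°, λ = -172.64083°
V7: φ = +44.63889°, λ = +176.79417°
MON-73: φ = +39.28083°, λ = +168.81694°
GT9: φ = +40.32861°, λ = +167.74250°
OC1: φ = +34.28722°, λ = +168.39194°
CS2→V7: c = 0.145714 rad, d = 928.37 km
V7→MON-73: c = 0.139390 rad, d = 888.08 km
MON-73→GT9: c = 0.023280 rad, d = 148.32 km
GT9→OC1: c = 0.105826 rad, d = 674.24 km
Total = 928.37 + 888.08 + 148.32 + 674.24 = 2639.01 km

2639 km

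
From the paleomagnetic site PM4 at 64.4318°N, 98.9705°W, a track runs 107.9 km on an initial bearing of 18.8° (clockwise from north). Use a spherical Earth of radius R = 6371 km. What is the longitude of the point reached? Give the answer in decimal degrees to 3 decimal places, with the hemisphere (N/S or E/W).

98.221°W

δ = d/R = 107.9/6371 = 0.016936 rad
φ₂ = arcsin(sin φ₁ cos δ + cos φ₁ sin δ cos θ)
   = arcsin(0.90207·0.99986 + 0.43159·0.01694·0.94665) = 65.34855°
λ₂ = λ₁ + atan2(sin θ sin δ cos φ₁, cos δ − sin φ₁ sin φ₂) = -98.22077°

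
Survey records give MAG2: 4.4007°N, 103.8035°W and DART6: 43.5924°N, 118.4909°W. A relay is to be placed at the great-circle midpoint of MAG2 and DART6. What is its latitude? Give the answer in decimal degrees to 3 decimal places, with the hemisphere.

24.168°N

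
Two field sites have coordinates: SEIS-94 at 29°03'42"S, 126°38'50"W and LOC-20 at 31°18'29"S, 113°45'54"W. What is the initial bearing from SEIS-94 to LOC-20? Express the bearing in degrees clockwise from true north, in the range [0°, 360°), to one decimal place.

104.6°

SEIS-94: φ = -29.06167°, λ = -126.64722°
LOC-20: φ = -31.30806°, λ = -113.76500°
Δλ = 12.8822°
y = sin Δλ · cos φ₂ = 0.190483
x = cos φ₁ sin φ₂ − sin φ₁ cos φ₂ cos Δλ = -0.049643
θ = atan2(y, x) = 104.6072° → 104.6072° (mod 360°)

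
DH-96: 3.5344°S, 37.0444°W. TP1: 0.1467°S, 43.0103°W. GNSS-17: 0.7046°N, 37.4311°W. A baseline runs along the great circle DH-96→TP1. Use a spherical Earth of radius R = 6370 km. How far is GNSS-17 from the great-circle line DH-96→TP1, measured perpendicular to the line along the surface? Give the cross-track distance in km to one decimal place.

389.0 km

δ₁₃ = central angle DH-96→GNSS-17 = 0.074291 rad  (haversine)
θ₁₃ = bearing DH-96→GNSS-17 = 354.783°,  θ₁₂ = bearing DH-96→TP1 = 299.481°
dₓₜ = R·arcsin(sin δ₁₃ · sin(θ₁₃ − θ₁₂)) = 6370·arcsin(0.07422·sin(55.303°)) = 388.964 km
|dₓₜ| = 388.964 km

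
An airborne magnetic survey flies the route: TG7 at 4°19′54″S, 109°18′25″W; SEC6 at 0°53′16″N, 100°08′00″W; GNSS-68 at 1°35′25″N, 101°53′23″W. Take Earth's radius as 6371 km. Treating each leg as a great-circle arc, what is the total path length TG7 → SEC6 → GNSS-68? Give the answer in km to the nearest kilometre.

1383 km

TG7: φ = -4.33167°, λ = -109.30694°
SEC6: φ = +0.88778°, λ = -100.13333°
GNSS-68: φ = +1.59028°, λ = -101.88972°
TG7→SEC6: c = 0.184100 rad, d = 1172.90 km
SEC6→GNSS-68: c = 0.033009 rad, d = 210.30 km
Total = 1172.90 + 210.30 = 1383.20 km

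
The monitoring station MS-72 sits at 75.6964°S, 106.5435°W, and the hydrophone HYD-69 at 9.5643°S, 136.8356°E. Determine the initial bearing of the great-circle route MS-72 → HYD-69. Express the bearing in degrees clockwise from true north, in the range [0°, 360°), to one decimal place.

242.0°

Δλ = -116.6209°
y = sin Δλ · cos φ₂ = -0.881564
x = cos φ₁ sin φ₂ − sin φ₁ cos φ₂ cos Δλ = -0.469209
θ = atan2(y, x) = -118.0240° → 241.9760° (mod 360°)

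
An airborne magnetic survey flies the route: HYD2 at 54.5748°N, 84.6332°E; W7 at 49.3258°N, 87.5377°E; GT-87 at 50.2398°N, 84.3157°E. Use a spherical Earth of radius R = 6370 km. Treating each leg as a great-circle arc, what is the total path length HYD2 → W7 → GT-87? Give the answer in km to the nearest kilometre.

869 km

HYD2→W7: c = 0.096772 rad, d = 616.44 km
W7→GT-87: c = 0.039655 rad, d = 252.60 km
Total = 616.44 + 252.60 = 869.04 km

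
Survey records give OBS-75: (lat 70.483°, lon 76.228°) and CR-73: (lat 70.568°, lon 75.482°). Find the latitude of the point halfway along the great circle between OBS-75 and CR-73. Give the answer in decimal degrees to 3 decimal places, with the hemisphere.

70.526°N

Bx = cos φ₂ cos Δλ = 0.332660,  By = cos φ₂ sin Δλ = -0.004332
φₘ = atan2(sin φ₁ + sin φ₂, √((cos φ₁ + Bx)² + By²)) = 70.52588°
λₘ = λ₁ + atan2(By, cos φ₁ + Bx) = 75.85578°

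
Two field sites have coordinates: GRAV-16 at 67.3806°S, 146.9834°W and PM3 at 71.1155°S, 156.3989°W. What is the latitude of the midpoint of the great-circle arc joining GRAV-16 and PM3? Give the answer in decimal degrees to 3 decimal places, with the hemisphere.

Bx = cos φ₂ cos Δλ = 0.319301,  By = cos φ₂ sin Δλ = -0.052949
φₘ = atan2(sin φ₁ + sin φ₂, √((cos φ₁ + Bx)² + By²)) = -69.31165°
λₘ = λ₁ + atan2(By, cos φ₁ + Bx) = -151.28514°

69.312°S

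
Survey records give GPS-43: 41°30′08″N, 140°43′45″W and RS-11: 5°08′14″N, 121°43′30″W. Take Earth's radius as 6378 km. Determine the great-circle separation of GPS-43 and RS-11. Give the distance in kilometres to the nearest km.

4467 km

GPS-43: φ = +41.50222°, λ = -140.72917°
RS-11: φ = +5.13722°, λ = -121.72500°
Δφ = -36.3650°,  Δλ = 19.0042°
a = sin²(Δφ/2) + cos φ₁ cos φ₂ sin²(Δλ/2) = 0.117700
c = 2·arcsin(√a) = 0.700376 rad = 40.1286°
d = R·c = 6378 × 0.700376 = 4467.0 km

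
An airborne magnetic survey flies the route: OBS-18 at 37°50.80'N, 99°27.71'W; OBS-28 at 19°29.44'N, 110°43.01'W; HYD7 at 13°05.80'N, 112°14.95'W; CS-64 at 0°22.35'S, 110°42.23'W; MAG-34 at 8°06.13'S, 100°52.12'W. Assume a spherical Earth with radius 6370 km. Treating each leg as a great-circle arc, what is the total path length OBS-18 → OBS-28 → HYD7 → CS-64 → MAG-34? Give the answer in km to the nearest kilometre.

OBS-18: φ = +37.84667°, λ = -99.46183°
OBS-28: φ = +19.49067°, λ = -110.71683°
HYD7: φ = +13.09667°, λ = -112.24917°
CS-64: φ = -0.37250°, λ = -110.70383°
MAG-34: φ = -8.10217°, λ = -100.86867°
OBS-18→OBS-28: c = 0.363095 rad, d = 2312.92 km
OBS-28→HYD7: c = 0.114507 rad, d = 729.41 km
HYD7→CS-64: c = 0.236597 rad, d = 1507.12 km
CS-64→MAG-34: c = 0.217852 rad, d = 1387.72 km
Total = 2312.92 + 729.41 + 1507.12 + 1387.72 = 5937.17 km

5937 km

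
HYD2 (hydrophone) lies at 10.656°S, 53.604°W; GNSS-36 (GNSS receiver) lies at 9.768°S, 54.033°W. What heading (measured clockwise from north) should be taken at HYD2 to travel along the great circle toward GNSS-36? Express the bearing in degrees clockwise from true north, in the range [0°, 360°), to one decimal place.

334.5°

Δλ = -0.4290°
y = sin Δλ · cos φ₂ = -0.007379
x = cos φ₁ sin φ₂ − sin φ₁ cos φ₂ cos Δλ = 0.015493
θ = atan2(y, x) = -25.4673° → 334.5327° (mod 360°)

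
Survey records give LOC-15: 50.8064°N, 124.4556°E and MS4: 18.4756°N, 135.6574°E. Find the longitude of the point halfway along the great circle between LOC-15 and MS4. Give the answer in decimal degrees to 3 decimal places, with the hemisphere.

Bx = cos φ₂ cos Δλ = 0.930390,  By = cos φ₂ sin Δλ = 0.184252
φₘ = atan2(sin φ₁ + sin φ₂, √((cos φ₁ + Bx)² + By²)) = 34.76416°
λₘ = λ₁ + atan2(By, cos φ₁ + Bx) = 131.18167°

131.182°E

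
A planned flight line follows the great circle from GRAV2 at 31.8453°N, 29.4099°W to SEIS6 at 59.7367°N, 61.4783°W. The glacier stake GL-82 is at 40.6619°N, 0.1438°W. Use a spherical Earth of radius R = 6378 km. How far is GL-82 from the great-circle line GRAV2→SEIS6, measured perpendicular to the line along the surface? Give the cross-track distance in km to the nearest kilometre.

2788 km

δ₁₃ = central angle GRAV2→GL-82 = 0.437216 rad  (haversine)
θ₁₃ = bearing GRAV2→GL-82 = 61.142°,  θ₁₂ = bearing GRAV2→SEIS6 = 332.240°
dₓₜ = R·arcsin(sin δ₁₃ · sin(θ₁₃ − θ₁₂)) = 6378·arcsin(0.42342·sin(-271.098°)) = 2788.018 km
|dₓₜ| = 2788.018 km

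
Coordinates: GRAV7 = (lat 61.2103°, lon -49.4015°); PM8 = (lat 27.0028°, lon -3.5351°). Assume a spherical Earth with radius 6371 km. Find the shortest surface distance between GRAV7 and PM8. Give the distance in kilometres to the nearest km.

Δφ = -34.2075°,  Δλ = 45.8664°
a = sin²(Δφ/2) + cos φ₁ cos φ₂ sin²(Δλ/2) = 0.151647
c = 2·arcsin(√a) = 0.800002 rad = 45.8367°
d = R·c = 6371 × 0.800002 = 5096.8 km

5097 km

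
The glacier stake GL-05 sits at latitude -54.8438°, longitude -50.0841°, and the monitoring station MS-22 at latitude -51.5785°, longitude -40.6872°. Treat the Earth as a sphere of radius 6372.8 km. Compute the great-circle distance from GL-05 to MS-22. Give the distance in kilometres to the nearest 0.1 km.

Δφ = 3.2653°,  Δλ = 9.3969°
a = sin²(Δφ/2) + cos φ₁ cos φ₂ sin²(Δλ/2) = 0.003213
c = 2·arcsin(√a) = 0.113421 rad = 6.4985°
d = R·c = 6372.8 × 0.113421 = 722.8 km

722.8 km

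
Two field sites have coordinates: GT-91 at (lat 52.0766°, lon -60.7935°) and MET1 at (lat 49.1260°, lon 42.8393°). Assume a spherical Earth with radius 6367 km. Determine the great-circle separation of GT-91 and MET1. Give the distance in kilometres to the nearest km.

Δφ = -2.9506°,  Δλ = 103.6328°
a = sin²(Δφ/2) + cos φ₁ cos φ₂ sin²(Δλ/2) = 0.249160
c = 2·arcsin(√a) = 1.045258 rad = 59.8888°
d = R·c = 6367 × 1.045258 = 6655.2 km

6655 km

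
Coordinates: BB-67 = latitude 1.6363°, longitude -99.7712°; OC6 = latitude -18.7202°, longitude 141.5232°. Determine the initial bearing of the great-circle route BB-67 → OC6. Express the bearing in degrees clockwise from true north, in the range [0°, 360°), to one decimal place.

249.7°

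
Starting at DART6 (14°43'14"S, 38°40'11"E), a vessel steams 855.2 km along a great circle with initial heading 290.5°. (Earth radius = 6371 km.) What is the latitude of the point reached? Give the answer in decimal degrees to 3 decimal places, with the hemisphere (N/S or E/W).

11.917°S

DART6: φ = -14.72056°, λ = +38.66972°
δ = d/R = 855.2/6371 = 0.134233 rad
φ₂ = arcsin(sin φ₁ cos δ + cos φ₁ sin δ cos θ)
   = arcsin(-0.25410·0.99100 + 0.96718·0.13383·0.35021) = -11.91668°
λ₂ = λ₁ + atan2(sin θ sin δ cos φ₁, cos δ − sin φ₁ sin φ₂) = 31.30897°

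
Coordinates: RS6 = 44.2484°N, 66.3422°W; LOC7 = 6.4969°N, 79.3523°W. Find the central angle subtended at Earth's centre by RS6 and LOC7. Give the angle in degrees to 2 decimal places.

Δφ = -37.7515°,  Δλ = -13.0101°
a = sin²(Δφ/2) + cos φ₁ cos φ₂ sin²(Δλ/2) = 0.113798
c = 2·arcsin(√a) = 0.688179 rad = 39.4297°

39.43°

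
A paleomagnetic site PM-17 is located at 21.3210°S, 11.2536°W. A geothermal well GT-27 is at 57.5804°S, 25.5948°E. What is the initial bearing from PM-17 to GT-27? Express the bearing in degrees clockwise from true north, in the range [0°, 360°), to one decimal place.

Δλ = 36.8484°
y = sin Δλ · cos φ₂ = 0.321508
x = cos φ₁ sin φ₂ − sin φ₁ cos φ₂ cos Δλ = -0.630384
θ = atan2(y, x) = 152.9775° → 152.9775° (mod 360°)

153.0°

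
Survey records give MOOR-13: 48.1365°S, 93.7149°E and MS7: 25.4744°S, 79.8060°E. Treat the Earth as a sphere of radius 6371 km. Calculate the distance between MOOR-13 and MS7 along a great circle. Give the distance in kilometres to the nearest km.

2798 km

Δφ = 22.6621°,  Δλ = -13.9089°
a = sin²(Δφ/2) + cos φ₁ cos φ₂ sin²(Δλ/2) = 0.047436
c = 2·arcsin(√a) = 0.439116 rad = 25.1595°
d = R·c = 6371 × 0.439116 = 2797.6 km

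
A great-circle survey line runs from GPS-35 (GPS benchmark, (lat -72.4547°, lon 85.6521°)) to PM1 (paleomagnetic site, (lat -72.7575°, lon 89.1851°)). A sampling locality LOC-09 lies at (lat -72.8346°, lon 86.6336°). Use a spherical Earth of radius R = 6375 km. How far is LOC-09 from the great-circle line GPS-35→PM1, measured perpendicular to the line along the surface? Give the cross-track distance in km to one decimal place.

δ₁₃ = central angle GPS-35→LOC-09 = 0.008371 rad  (haversine)
θ₁₃ = bearing GPS-35→LOC-09 = 142.847°,  θ₁₂ = bearing GPS-35→PM1 = 107.679°
dₓₜ = R·arcsin(sin δ₁₃ · sin(θ₁₃ − θ₁₂)) = 6375·arcsin(0.00837·sin(35.169°)) = 30.737 km
|dₓₜ| = 30.737 km

30.7 km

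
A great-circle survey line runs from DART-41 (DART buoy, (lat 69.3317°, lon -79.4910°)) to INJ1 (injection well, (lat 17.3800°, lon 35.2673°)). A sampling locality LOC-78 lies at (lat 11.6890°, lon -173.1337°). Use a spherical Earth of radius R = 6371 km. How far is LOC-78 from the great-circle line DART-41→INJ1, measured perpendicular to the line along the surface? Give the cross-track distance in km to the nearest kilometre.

3993 km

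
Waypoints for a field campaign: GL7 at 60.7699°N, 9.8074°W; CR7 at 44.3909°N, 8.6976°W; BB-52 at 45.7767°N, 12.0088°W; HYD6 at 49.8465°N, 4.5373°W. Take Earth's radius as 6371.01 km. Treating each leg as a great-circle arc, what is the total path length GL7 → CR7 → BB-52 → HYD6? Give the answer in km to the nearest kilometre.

GL7→CR7: c = 0.286100 rad, d = 1822.74 km
CR7→BB-52: c = 0.047429 rad, d = 302.17 km
BB-52→HYD6: c = 0.112667 rad, d = 717.80 km
Total = 1822.74 + 302.17 + 717.80 = 2842.71 km

2843 km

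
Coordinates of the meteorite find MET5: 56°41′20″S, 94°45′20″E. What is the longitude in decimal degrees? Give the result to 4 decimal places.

94° + 45′/60 + 20″/3600 = 94 + 0.75000 + 0.00556 = 94.7556°

94.7556°E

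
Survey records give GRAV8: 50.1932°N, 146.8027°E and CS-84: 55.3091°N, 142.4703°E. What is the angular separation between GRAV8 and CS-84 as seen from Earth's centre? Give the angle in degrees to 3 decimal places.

5.746°

Δφ = 5.1159°,  Δλ = -4.3324°
a = sin²(Δφ/2) + cos φ₁ cos φ₂ sin²(Δλ/2) = 0.002512
c = 2·arcsin(√a) = 0.100290 rad = 5.7462°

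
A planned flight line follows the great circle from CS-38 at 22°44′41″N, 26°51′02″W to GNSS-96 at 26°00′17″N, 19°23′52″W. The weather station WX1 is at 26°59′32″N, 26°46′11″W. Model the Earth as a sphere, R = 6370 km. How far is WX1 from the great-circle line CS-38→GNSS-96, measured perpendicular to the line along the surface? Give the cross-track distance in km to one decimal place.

CS-38: φ = +22.74472°, λ = -26.85056°
GNSS-96: φ = +26.00472°, λ = -19.39778°
WX1: φ = +26.99222°, λ = -26.76972°
δ₁₃ = central angle CS-38→WX1 = 0.074144 rad  (haversine)
θ₁₃ = bearing CS-38→WX1 = 0.972°,  θ₁₂ = bearing CS-38→GNSS-96 = 62.843°
dₓₜ = R·arcsin(sin δ₁₃ · sin(θ₁₃ − θ₁₂)) = 6370·arcsin(0.07408·sin(-61.870°)) = -416.425 km
|dₓₜ| = 416.425 km

416.4 km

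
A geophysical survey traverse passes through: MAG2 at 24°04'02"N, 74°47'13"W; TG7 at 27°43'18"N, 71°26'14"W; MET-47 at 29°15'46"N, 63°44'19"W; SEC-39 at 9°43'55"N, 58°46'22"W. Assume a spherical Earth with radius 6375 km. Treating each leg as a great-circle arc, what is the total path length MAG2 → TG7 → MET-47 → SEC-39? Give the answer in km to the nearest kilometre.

3533 km

MAG2: φ = +24.06722°, λ = -74.78694°
TG7: φ = +27.72167°, λ = -71.43722°
MET-47: φ = +29.26278°, λ = -63.73861°
SEC-39: φ = +9.73194°, λ = -58.77278°
MAG2→TG7: c = 0.082659 rad, d = 526.95 km
TG7→MET-47: c = 0.121090 rad, d = 771.95 km
MET-47→SEC-39: c = 0.350403 rad, d = 2233.82 km
Total = 526.95 + 771.95 + 2233.82 = 3532.72 km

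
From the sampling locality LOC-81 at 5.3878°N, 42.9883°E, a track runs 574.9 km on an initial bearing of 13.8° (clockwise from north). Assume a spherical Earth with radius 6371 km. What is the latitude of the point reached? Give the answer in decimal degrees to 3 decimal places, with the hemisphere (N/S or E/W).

10.407°N

δ = d/R = 574.9/6371 = 0.090237 rad
φ₂ = arcsin(sin φ₁ cos δ + cos φ₁ sin δ cos θ)
   = arcsin(0.09390·0.99593 + 0.99558·0.09011·0.97113) = 10.40710°
λ₂ = λ₁ + atan2(sin θ sin δ cos φ₁, cos δ − sin φ₁ sin φ₂) = 44.24059°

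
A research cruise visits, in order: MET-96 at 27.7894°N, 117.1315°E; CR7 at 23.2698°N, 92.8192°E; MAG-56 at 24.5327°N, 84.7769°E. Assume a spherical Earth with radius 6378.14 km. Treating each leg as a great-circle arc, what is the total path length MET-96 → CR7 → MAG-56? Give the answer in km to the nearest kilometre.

MET-96→CR7: c = 0.390245 rad, d = 2489.04 km
CR7→MAG-56: c = 0.130186 rad, d = 830.34 km
Total = 2489.04 + 830.34 = 3319.38 km

3319 km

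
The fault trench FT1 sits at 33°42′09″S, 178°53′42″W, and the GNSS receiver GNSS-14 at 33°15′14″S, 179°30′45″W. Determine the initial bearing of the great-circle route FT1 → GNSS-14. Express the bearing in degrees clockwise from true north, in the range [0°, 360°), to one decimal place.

FT1: φ = -33.70250°, λ = -178.89500°
GNSS-14: φ = -33.25389°, λ = -179.51250°
Δλ = -0.6175°
y = sin Δλ · cos φ₂ = -0.009012
x = cos φ₁ sin φ₂ − sin φ₁ cos φ₂ cos Δλ = 0.007803
θ = atan2(y, x) = -49.1149° → 310.8851° (mod 360°)

310.9°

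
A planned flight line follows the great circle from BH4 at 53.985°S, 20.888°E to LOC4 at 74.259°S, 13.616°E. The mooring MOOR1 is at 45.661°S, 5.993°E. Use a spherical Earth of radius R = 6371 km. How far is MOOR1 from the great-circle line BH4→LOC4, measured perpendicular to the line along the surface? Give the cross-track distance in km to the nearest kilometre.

1225 km

δ₁₃ = central angle BH4→MOOR1 = 0.221101 rad  (haversine)
θ₁₃ = bearing BH4→MOOR1 = 304.996°,  θ₁₂ = bearing BH4→LOC4 = 185.631°
dₓₜ = R·arcsin(sin δ₁₃ · sin(θ₁₃ − θ₁₂)) = 6371·arcsin(0.21930·sin(119.365°)) = 1225.204 km
|dₓₜ| = 1225.204 km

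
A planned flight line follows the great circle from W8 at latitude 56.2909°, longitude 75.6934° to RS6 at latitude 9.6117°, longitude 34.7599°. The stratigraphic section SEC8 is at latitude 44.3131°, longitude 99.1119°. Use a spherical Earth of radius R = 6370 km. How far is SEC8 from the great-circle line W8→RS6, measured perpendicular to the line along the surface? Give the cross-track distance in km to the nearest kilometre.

δ₁₃ = central angle W8→SEC8 = 0.331617 rad  (haversine)
θ₁₃ = bearing W8→SEC8 = 119.133°,  θ₁₂ = bearing W8→RS6 = 230.794°
dₓₜ = R·arcsin(sin δ₁₃ · sin(θ₁₃ − θ₁₂)) = 6370·arcsin(0.32557·sin(-111.661°)) = -1958.139 km
|dₓₜ| = 1958.139 km

1958 km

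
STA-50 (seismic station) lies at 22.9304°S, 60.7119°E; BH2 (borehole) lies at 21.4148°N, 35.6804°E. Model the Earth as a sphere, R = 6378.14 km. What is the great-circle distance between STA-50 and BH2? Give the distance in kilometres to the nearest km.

5634 km

Δφ = 44.3452°,  Δλ = -25.0315°
a = sin²(Δφ/2) + cos φ₁ cos φ₂ sin²(Δλ/2) = 0.182695
c = 2·arcsin(√a) = 0.883291 rad = 50.6089°
d = R·c = 6378.14 × 0.883291 = 5633.8 km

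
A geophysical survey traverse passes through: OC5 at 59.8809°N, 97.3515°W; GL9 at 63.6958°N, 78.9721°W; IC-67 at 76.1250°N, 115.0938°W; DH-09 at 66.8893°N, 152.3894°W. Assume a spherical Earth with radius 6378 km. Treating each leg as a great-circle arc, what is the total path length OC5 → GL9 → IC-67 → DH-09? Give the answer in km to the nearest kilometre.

4571 km

OC5→GL9: c = 0.164861 rad, d = 1051.48 km
GL9→IC-67: c = 0.297287 rad, d = 1896.09 km
IC-67→DH-09: c = 0.254498 rad, d = 1623.19 km
Total = 1051.48 + 1896.09 + 1623.19 = 4570.77 km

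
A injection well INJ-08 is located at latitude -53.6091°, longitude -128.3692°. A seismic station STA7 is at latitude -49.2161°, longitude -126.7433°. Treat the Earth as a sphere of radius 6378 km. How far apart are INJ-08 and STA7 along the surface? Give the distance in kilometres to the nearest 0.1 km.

Δφ = 4.3930°,  Δλ = 1.6259°
a = sin²(Δφ/2) + cos φ₁ cos φ₂ sin²(Δλ/2) = 0.001547
c = 2·arcsin(√a) = 0.078683 rad = 4.5082°
d = R·c = 6378 × 0.078683 = 501.8 km

501.8 km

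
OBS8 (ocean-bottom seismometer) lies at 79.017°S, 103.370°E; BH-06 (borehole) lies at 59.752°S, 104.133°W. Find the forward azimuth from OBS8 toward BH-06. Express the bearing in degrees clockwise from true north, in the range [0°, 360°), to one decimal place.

Δλ = 152.4970°
y = sin Δλ · cos φ₂ = 0.232626
x = cos φ₁ sin φ₂ − sin φ₁ cos φ₂ cos Δλ = -0.603209
θ = atan2(y, x) = 158.9110° → 158.9110° (mod 360°)

158.9°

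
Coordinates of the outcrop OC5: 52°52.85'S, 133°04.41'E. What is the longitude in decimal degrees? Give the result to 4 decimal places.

133° + 4.41′/60 = 133 + 0.07350 = 133.0735°

133.0735°E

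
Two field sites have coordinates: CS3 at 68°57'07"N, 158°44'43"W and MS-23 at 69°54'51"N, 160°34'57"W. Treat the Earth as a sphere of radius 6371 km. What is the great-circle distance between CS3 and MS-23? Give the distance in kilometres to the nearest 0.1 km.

128.8 km

CS3: φ = +68.95194°, λ = -158.74528°
MS-23: φ = +69.91417°, λ = -160.58250°
Δφ = 0.9622°,  Δλ = -1.8372°
a = sin²(Δφ/2) + cos φ₁ cos φ₂ sin²(Δλ/2) = 0.000102
c = 2·arcsin(√a) = 0.020220 rad = 1.1585°
d = R·c = 6371 × 0.020220 = 128.8 km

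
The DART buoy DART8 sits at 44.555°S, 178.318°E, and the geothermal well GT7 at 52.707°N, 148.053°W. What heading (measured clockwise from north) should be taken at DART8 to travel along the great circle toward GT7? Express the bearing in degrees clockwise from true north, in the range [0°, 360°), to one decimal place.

20.0°

Δλ = 33.6290°
y = sin Δλ · cos φ₂ = 0.335550
x = cos φ₁ sin φ₂ − sin φ₁ cos φ₂ cos Δλ = 0.920836
θ = atan2(y, x) = 20.0216° → 20.0216° (mod 360°)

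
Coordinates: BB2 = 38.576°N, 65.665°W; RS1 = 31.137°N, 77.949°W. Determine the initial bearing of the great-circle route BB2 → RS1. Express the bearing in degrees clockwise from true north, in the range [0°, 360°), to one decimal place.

237.2°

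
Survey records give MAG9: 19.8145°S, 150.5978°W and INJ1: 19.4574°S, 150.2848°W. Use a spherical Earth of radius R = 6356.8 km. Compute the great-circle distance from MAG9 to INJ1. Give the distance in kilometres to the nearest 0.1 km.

51.4 km

Δφ = 0.3571°,  Δλ = 0.3130°
a = sin²(Δφ/2) + cos φ₁ cos φ₂ sin²(Δλ/2) = 0.000016
c = 2·arcsin(√a) = 0.008082 rad = 0.4631°
d = R·c = 6356.8 × 0.008082 = 51.4 km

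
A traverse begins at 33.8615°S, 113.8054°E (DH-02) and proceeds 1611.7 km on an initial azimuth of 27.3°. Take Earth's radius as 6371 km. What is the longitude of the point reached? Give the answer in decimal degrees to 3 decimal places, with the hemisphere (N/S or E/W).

120.858°E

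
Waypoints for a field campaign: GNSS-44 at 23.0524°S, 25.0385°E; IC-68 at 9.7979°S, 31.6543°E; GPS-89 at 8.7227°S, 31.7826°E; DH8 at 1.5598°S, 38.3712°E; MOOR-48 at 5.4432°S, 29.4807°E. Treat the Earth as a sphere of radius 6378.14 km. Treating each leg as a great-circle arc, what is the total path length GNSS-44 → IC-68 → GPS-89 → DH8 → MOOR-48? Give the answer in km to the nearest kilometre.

GNSS-44→IC-68: c = 0.256344 rad, d = 1635.00 km
IC-68→GPS-89: c = 0.018895 rad, d = 120.52 km
GPS-89→DH8: c = 0.169495 rad, d = 1081.06 km
DH8→MOOR-48: c = 0.169032 rad, d = 1078.11 km
Total = 1635.00 + 120.52 + 1081.06 + 1078.11 = 3914.69 km

3915 km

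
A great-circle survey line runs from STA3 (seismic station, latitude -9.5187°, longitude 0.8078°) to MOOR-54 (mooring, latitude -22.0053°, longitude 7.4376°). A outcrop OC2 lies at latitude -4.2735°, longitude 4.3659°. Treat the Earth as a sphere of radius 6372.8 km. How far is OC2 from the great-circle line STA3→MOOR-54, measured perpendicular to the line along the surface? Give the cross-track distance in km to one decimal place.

δ₁₃ = central angle STA3→OC2 = 0.110357 rad  (haversine)
θ₁₃ = bearing STA3→OC2 = 34.190°,  θ₁₂ = bearing STA3→MOOR-54 = 153.768°
dₓₜ = R·arcsin(sin δ₁₃ · sin(θ₁₃ − θ₁₂)) = 6372.8·arcsin(0.11013·sin(-119.578°)) = -611.330 km
|dₓₜ| = 611.330 km

611.3 km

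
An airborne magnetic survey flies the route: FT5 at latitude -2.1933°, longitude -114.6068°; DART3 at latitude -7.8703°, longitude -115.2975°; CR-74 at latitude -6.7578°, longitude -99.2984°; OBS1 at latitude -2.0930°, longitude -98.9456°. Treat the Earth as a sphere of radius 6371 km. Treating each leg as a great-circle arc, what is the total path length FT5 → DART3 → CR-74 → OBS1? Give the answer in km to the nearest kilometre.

2925 km

FT5→DART3: c = 0.099807 rad, d = 635.87 km
DART3→CR-74: c = 0.277625 rad, d = 1768.75 km
CR-74→OBS1: c = 0.081647 rad, d = 520.17 km
Total = 635.87 + 1768.75 + 520.17 = 2924.79 km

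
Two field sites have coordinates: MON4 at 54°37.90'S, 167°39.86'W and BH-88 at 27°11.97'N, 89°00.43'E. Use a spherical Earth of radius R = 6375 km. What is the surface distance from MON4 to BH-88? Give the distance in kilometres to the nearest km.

13289 km

MON4: φ = -54.63167°, λ = -167.66433°
BH-88: φ = +27.19950°, λ = +89.00717°
Δφ = 81.8312°,  Δλ = -103.3285°
a = sin²(Δφ/2) + cos φ₁ cos φ₂ sin²(Δλ/2) = 0.745709
c = 2·arcsin(√a) = 2.084513 rad = 119.4338°
d = R·c = 6375 × 2.084513 = 13288.8 km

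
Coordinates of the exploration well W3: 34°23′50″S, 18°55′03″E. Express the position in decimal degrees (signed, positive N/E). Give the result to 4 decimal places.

-34.3972°, +18.9175°

lat: 34.3972° S → -34.3972°
lon: 18.9175° E → +18.9175°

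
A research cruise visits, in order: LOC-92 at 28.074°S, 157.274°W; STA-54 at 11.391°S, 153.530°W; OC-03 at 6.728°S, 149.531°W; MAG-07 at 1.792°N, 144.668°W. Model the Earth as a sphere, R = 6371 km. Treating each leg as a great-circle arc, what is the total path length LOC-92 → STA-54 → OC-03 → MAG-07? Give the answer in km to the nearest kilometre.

LOC-92→STA-54: c = 0.297536 rad, d = 1895.60 km
STA-54→OC-03: c = 0.106636 rad, d = 679.38 km
OC-03→MAG-07: c = 0.171142 rad, d = 1090.34 km
Total = 1895.60 + 679.38 + 1090.34 = 3665.32 km

3665 km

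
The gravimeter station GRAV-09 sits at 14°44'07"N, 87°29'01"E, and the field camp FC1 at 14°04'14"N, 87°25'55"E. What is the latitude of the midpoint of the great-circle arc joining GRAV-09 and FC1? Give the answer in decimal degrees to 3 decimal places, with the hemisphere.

14.403°N

GRAV-09: φ = +14.73528°, λ = +87.48361°
FC1: φ = +14.07056°, λ = +87.43194°
Bx = cos φ₂ cos Δλ = 0.969997,  By = cos φ₂ sin Δλ = -0.000875
φₘ = atan2(sin φ₁ + sin φ₂, √((cos φ₁ + Bx)² + By²)) = 14.40292°
λₘ = λ₁ + atan2(By, cos φ₁ + Bx) = 87.45774°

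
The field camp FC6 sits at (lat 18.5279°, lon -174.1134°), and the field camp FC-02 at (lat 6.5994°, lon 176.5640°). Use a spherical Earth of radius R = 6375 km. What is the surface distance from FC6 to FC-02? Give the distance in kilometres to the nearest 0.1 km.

1668.0 km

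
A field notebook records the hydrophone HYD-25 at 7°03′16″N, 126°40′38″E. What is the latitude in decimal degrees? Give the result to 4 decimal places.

7.0544°N

7° + 3′/60 + 16″/3600 = 7 + 0.05000 + 0.00444 = 7.0544°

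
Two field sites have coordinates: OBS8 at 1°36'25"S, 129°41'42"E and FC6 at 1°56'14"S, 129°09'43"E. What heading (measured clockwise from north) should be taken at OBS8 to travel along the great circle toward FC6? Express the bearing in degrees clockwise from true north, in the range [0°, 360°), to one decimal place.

238.2°

OBS8: φ = -1.60694°, λ = +129.69500°
FC6: φ = -1.93722°, λ = +129.16194°
Δλ = -0.5331°
y = sin Δλ · cos φ₂ = -0.009298
x = cos φ₁ sin φ₂ − sin φ₁ cos φ₂ cos Δλ = -0.005766
θ = atan2(y, x) = -121.8024° → 238.1976° (mod 360°)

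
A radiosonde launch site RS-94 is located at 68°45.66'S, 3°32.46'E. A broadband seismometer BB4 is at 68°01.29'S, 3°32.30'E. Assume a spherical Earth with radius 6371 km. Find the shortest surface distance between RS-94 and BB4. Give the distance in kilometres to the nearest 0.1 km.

82.2 km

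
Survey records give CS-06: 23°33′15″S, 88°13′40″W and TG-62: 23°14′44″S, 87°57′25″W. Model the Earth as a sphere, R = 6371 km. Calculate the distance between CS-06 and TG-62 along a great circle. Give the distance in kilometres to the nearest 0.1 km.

44.1 km

CS-06: φ = -23.55417°, λ = -88.22778°
TG-62: φ = -23.24556°, λ = -87.95694°
Δφ = 0.3086°,  Δλ = 0.2708°
a = sin²(Δφ/2) + cos φ₁ cos φ₂ sin²(Δλ/2) = 0.000012
c = 2·arcsin(√a) = 0.006916 rad = 0.3963°
d = R·c = 6371 × 0.006916 = 44.1 km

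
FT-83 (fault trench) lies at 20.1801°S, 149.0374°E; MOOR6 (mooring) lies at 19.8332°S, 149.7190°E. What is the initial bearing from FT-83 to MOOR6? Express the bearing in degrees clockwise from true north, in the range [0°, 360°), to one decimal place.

61.7°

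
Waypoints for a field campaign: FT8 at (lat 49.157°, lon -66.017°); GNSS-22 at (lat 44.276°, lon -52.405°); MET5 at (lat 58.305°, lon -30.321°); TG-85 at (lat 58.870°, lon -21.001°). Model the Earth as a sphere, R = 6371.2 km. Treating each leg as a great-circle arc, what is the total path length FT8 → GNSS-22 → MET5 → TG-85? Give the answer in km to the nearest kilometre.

3882 km

FT8→GNSS-22: c = 0.183444 rad, d = 1168.76 km
GNSS-22→MET5: c = 0.340540 rad, d = 2169.65 km
MET5→TG-85: c = 0.085281 rad, d = 543.34 km
Total = 1168.76 + 2169.65 + 543.34 = 3881.75 km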